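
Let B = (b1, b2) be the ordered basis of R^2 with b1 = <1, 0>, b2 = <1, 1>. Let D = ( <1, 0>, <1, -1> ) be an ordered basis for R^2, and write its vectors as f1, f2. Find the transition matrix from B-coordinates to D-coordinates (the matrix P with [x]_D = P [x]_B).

[[1, 2], [0, -1]]

Take x = bj: its B-coordinates are the j-th standard unit vector, so P e_j — column j of P — equals [bj]_D.
b1 = f1 + 0·f2, giving column 1 = <1, 0>; repeating for each j gives P = [[1, 2], [0, -1]].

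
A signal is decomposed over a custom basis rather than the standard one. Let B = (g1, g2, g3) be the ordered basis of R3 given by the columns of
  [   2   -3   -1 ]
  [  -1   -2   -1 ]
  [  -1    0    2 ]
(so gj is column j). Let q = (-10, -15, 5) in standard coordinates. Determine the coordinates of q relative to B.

(3, 4, 4)

[q]_B is the unique c with M c = q, where M has columns g1, ..., g3.
Gaussian elimination on [M | q] yields c = (3, 4, 4).
Check: 3g1 + 4g2 + 4g3 = (-10, -15, 5).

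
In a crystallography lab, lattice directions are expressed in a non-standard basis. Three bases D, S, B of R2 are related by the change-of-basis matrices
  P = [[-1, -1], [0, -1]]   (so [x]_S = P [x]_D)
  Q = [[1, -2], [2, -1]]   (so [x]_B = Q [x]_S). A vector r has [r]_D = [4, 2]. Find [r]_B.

[-2, -10]

First [r]_S = P [r]_D = [-6, -2].
Then [r]_B = Q [r]_S = [-2, -10].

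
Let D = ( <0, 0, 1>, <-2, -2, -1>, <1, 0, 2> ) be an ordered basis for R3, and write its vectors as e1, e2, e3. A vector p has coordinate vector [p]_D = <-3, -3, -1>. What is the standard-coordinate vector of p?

<5, 6, -2>

The coordinates say p = -3e1 - 3e2 - e3; adding the scaled basis vectors gives <5, 6, -2>.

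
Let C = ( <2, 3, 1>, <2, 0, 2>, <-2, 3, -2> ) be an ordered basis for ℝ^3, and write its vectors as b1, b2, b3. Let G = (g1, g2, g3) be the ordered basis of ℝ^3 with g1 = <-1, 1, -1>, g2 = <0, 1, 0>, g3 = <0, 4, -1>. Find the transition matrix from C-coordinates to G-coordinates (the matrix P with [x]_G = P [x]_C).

Take x = bj: its C-coordinates are the j-th standard unit vector, so P e_j — column j of P — equals [bj]_G.
b1 = -2g1 + g2 + g3, giving column 1 = <-2, 1, 1>; repeating for each j gives P = [[-2, -2, 2], [1, 2, 1], [1, 0, 0]].

[[-2, -2, 2], [1, 2, 1], [1, 0, 0]]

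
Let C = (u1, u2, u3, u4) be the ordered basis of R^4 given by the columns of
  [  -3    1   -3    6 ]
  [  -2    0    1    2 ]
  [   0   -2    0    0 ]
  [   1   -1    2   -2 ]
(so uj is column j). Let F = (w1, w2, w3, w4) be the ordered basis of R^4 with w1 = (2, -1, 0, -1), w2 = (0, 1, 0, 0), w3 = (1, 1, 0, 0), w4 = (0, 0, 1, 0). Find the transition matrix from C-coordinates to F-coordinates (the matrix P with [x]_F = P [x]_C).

Column j of P is [uj]_F, since P maps C-coordinates to F-coordinates.
Expressing u1 in F: u1 = -w1 - 2w2 - w3 + 0·w4, so column 1 of P is (-1, -2, -1, 0).
Doing the same for each uj gives P = [[-1, 1, -2, 2], [-2, 2, -2, 2], [-1, -1, 1, 2], [0, -2, 0, 0]].

[[-1, 1, -2, 2], [-2, 2, -2, 2], [-1, -1, 1, 2], [0, -2, 0, 0]]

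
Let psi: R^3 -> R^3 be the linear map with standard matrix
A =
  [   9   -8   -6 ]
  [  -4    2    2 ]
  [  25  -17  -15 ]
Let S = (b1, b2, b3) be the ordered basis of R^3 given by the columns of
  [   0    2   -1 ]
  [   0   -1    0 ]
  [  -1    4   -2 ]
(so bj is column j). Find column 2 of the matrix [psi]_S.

<-3, 2, 2>

Compute psi(b2) = A b2 = <2, -2, 7> in standard coordinates.
Then write this in S-coordinates: solve for y in y_1 b1 + ... + y_3 b3 = <2, -2, 7>.
This gives y = <-3, 2, 2>, which is column 2 of [psi]_S.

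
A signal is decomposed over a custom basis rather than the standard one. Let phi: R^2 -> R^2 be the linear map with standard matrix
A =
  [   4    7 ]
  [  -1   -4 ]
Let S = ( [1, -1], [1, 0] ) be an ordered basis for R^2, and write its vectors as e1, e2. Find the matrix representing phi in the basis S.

Let P have columns e1, e2. Then [phi]_S = P^(-1) A P.
Here det P = 1, so P^(-1) is integer; computing A P first and then P^(-1)(A P) gives [[-3, 1], [0, 3]].

[[-3, 1], [0, 3]]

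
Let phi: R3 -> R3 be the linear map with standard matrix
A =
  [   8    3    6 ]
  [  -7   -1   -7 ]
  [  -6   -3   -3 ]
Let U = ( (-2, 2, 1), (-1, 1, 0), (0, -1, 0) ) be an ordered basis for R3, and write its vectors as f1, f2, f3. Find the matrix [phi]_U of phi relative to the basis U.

The j-th column of [phi]_U is [phi(fj)]_U.
phi(f1) = A f1 = (-4, 5, 3) = 3f1 - 2f2 - f3, so column 1 is (3, -2, -1).
Repeating for f2, f3 and assembling the columns gives [[3, 3, 3], [-2, -1, -3], [-1, -1, 2]].

[[3, 3, 3], [-2, -1, -3], [-1, -1, 2]]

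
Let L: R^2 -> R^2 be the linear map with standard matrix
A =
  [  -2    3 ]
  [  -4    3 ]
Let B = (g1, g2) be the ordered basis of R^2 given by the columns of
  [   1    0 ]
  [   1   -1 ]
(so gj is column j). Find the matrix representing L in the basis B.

The j-th column of [L]_B is [L(gj)]_B.
L(g1) = A g1 = [1, -1] = g1 + 2g2, so column 1 is [1, 2].
Repeating for g2 and assembling the columns gives [[1, -3], [2, 0]].

[[1, -3], [2, 0]]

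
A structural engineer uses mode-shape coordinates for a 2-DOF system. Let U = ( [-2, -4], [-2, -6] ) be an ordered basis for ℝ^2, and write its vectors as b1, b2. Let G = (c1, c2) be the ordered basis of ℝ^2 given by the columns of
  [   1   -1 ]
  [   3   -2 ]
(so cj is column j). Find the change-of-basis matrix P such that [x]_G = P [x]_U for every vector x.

[[0, -2], [2, 0]]

Let M have columns bj and N have columns cj. Then for every x, N [x]_G = x = M [x]_U, so P = N^(-1) M.
Since det N = 1, N^(-1) has integer entries; multiplying gives P = [[0, -2], [2, 0]].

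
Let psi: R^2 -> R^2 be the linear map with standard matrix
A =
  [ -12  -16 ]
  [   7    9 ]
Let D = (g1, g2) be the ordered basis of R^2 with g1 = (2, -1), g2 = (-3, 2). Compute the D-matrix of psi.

With P the matrix whose columns are g1, g2, [psi]_D = P^(-1) A P.
Column by column: psi(g1) = A g1 = (-8, 5); its D-coordinates (-1, 2) give column 1.
Continuing for each basis vector yields [psi]_D = [[-1, -1], [2, -2]].

[[-1, -1], [2, -2]]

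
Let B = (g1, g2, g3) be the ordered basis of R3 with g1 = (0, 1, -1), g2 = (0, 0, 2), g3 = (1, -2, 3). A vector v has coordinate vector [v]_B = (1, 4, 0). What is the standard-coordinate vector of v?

(0, 1, 7)

The coordinates say v = g1 + 4g2 + 0·g3; adding the scaled basis vectors gives (0, 1, 7).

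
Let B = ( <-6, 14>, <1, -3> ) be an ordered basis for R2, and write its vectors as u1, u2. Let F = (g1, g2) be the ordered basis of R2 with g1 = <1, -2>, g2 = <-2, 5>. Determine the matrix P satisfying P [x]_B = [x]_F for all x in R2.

[[-2, -1], [2, -1]]

Take x = uj: its B-coordinates are the j-th standard unit vector, so P e_j — column j of P — equals [uj]_F.
u1 = -2g1 + 2g2, giving column 1 = <-2, 2>; repeating for each j gives P = [[-2, -1], [2, -1]].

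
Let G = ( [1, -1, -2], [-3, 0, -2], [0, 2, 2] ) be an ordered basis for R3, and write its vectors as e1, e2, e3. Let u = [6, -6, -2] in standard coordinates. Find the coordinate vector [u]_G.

[0, -2, -3]

[u]_G is the unique c with M c = u, where M has columns e1, ..., e3.
Row-reducing the augmented matrix [M | u] gives c = (0, -2, -3).
Check: 0·e1 - 2e2 - 3e3 = [6, -6, -2].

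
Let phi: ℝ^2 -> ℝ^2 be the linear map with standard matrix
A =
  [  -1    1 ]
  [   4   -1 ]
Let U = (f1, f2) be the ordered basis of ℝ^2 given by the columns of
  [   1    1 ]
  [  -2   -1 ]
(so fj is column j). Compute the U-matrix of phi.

The j-th column of [phi]_U is [phi(fj)]_U.
phi(f1) = A f1 = (-3, 6) = -3f1 + 0·f2, so column 1 is (-3, 0).
Repeating for f2 and assembling the columns gives [[-3, -3], [0, 1]].

[[-3, -3], [0, 1]]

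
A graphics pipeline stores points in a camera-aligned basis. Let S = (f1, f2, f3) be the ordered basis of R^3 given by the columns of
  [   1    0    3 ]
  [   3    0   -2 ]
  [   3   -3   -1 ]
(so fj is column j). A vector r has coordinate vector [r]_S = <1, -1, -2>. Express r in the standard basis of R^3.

<-5, 7, 8>

The coordinates say r = f1 - f2 - 2f3; adding the scaled basis vectors gives <-5, 7, 8>.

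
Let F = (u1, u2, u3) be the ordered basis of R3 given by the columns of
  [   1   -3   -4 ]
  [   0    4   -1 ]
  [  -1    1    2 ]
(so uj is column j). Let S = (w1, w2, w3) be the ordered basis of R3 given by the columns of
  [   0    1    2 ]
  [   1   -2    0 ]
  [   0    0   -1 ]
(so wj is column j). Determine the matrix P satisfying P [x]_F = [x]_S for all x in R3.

Column j of P is [uj]_S, since P maps F-coordinates to S-coordinates.
Expressing u1 in S: u1 = -2w1 - w2 + w3, so column 1 of P is <-2, -1, 1>.
Doing the same for each uj gives P = [[-2, 2, -1], [-1, -1, 0], [1, -1, -2]].

[[-2, 2, -1], [-1, -1, 0], [1, -1, -2]]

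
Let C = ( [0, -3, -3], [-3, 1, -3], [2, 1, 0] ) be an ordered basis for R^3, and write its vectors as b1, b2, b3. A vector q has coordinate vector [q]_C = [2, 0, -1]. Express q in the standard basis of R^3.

[-2, -7, -6]

By definition q = 2b1 + 0·b2 - b3.
Summing componentwise gives [-2, -7, -6].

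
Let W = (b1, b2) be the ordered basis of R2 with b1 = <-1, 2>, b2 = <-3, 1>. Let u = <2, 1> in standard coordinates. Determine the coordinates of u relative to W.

Write u = c_1 b1 + c_2 b2 and solve for the c_i.
System: -c_1 - 3c_2 = 2, 2c_1 + c_2 = 1; solving gives c_1 = 1, c_2 = -1.
Check: b1 - b2 = <2, 1>.

<1, -1>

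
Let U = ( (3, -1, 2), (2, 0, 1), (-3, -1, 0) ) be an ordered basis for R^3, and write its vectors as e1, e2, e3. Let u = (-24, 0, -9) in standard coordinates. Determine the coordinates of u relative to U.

We seek scalars with c_1 e1 + ... + c_3 e3 = u; equivalently solve M c = u where the columns of M are e1, ..., e3.
Solving this 3x3 system gives c = (-3, -3, 3).
Check: -3e1 - 3e2 + 3e3 = (-24, 0, -9).

(-3, -3, 3)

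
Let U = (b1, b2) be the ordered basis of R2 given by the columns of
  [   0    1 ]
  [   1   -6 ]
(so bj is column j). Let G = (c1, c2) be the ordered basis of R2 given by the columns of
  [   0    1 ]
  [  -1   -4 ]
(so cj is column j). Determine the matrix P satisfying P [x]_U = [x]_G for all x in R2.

[[-1, 2], [0, 1]]

Column j of P is [bj]_G, since P maps U-coordinates to G-coordinates.
Expressing b1 in G: b1 = -c1 + 0·c2, so column 1 of P is <-1, 0>.
Doing the same for each bj gives P = [[-1, 2], [0, 1]].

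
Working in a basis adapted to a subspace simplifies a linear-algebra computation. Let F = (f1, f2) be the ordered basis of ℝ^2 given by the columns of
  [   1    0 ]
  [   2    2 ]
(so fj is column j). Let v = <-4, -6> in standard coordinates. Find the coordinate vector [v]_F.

<-4, 1>

We seek scalars with c_1 f1 + c_2 f2 = v; equivalently solve M c = v where the columns of M are f1, f2.
System: c_1 + 0c_2 = -4, 2c_1 + 2c_2 = -6; solving gives c_1 = -4, c_2 = 1.
Check: -4f1 + f2 = <-4, -6>.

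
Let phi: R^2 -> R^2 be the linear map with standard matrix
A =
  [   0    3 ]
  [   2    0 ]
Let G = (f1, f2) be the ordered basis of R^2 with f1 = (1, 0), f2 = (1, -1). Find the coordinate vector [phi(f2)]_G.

Compute phi(f2) = A f2 = (-3, 2) in standard coordinates.
Then write this in G-coordinates: solve for y in y_1 f1 + y_2 f2 = (-3, 2).
This gives y = (-1, -2), which is column 2 of [phi]_G.

(-1, -2)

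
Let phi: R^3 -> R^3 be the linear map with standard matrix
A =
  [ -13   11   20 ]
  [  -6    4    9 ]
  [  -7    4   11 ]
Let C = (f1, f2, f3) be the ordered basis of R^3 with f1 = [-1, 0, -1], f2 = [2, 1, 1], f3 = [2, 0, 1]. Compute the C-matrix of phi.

Let P have columns f1, ..., f3. Then [phi]_C = P^(-1) A P.
Here det P = 1, so P^(-1) is integer; computing A P first and then P^(-1)(A P) gives [[1, 3, 0], [-3, 1, -3], [0, 3, 0]].

[[1, 3, 0], [-3, 1, -3], [0, 3, 0]]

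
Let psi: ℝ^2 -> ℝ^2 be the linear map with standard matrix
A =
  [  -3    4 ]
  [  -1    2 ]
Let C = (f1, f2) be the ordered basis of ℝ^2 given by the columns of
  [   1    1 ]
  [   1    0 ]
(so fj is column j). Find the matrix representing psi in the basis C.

[[1, -1], [0, -2]]

Let P have columns f1, f2. Then [psi]_C = P^(-1) A P.
Here det P = -1, so P^(-1) is integer; computing A P first and then P^(-1)(A P) gives [[1, -1], [0, -2]].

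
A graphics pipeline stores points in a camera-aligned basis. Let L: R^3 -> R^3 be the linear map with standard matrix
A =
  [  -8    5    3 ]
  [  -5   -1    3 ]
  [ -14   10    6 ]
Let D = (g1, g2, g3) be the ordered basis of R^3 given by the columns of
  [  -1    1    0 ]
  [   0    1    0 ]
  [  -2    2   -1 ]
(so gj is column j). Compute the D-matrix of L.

Let P have columns g1, ..., g3. Then [L]_D = P^(-1) A P.
Here det P = 1, so P^(-1) is integer; computing A P first and then P^(-1)(A P) gives [[-3, -3, 0], [-1, 0, -3], [2, -2, 0]].

[[-3, -3, 0], [-1, 0, -3], [2, -2, 0]]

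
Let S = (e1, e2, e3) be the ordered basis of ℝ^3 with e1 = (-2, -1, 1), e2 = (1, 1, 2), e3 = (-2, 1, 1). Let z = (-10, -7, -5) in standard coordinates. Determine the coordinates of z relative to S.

(3, -4, 0)

We seek scalars with c_1 e1 + ... + c_3 e3 = z; equivalently solve M c = z where the columns of M are e1, ..., e3.
Solving this 3x3 system gives c = (3, -4, 0).
Check: 3e1 - 4e2 + 0·e3 = (-10, -7, -5).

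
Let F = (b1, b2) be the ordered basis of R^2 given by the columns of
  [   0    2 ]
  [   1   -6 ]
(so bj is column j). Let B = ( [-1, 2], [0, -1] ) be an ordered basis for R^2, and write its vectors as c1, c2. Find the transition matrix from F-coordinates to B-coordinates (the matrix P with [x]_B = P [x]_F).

Column j of P is [bj]_B, since P maps F-coordinates to B-coordinates.
Expressing b1 in B: b1 = 0·c1 - c2, so column 1 of P is [0, -1].
Doing the same for each bj gives P = [[0, -2], [-1, 2]].

[[0, -2], [-1, 2]]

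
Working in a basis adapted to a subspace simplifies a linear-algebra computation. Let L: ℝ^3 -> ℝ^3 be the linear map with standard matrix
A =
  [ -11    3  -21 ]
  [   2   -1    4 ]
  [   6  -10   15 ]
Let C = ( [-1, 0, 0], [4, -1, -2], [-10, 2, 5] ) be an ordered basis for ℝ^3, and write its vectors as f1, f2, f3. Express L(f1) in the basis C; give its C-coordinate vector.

[1, -2, -2]

Column 1 of [L]_C is the C-coordinate vector of L(f1).
In standard coordinates L(f1) = A f1 = [11, -2, -6].
Converting to C: [11, -2, -6] = f1 - 2f2 - 2f3, so the coordinate vector is [1, -2, -2].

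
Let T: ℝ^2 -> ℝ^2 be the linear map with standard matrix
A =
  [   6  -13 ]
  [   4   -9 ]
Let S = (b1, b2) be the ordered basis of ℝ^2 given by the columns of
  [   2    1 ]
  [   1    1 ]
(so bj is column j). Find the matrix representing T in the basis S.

With P the matrix whose columns are b1, b2, [T]_S = P^(-1) A P.
Column by column: T(b1) = A b1 = (-1, -1); its S-coordinates (0, -1) give column 1.
Continuing for each basis vector yields [T]_S = [[0, -2], [-1, -3]].

[[0, -2], [-1, -3]]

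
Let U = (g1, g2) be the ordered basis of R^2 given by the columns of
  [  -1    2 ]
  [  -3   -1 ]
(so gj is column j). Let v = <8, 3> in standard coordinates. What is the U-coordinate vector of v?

<-2, 3>

Write v = c_1 g1 + c_2 g2 and solve for the c_i.
System: -c_1 + 2c_2 = 8, -3c_1 - c_2 = 3; solving gives c_1 = -2, c_2 = 3.
Check: -2g1 + 3g2 = <8, 3>.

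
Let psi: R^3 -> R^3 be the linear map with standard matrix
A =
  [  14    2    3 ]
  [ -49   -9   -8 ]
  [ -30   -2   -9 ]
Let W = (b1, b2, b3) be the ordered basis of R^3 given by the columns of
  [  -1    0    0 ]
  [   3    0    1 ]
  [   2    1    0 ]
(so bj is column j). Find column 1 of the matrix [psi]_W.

Column 1 of [psi]_W is the W-coordinate vector of psi(b1).
In standard coordinates psi(b1) = A b1 = [-2, 6, 6].
Converting to W: [-2, 6, 6] = 2b1 + 2b2 + 0·b3, so the coordinate vector is [2, 2, 0].

[2, 2, 0]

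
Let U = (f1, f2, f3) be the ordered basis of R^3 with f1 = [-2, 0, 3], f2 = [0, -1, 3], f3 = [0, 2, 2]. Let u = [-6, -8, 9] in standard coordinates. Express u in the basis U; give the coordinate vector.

We seek scalars with c_1 f1 + ... + c_3 f3 = u; equivalently solve M c = u where the columns of M are f1, ..., f3.
Row-reducing the augmented matrix [M | u] gives c = (3, 2, -3).
Check: 3f1 + 2f2 - 3f3 = [-6, -8, 9].

[3, 2, -3]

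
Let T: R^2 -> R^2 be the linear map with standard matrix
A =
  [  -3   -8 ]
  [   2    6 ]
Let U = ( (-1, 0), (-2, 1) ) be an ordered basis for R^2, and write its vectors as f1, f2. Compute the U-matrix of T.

The j-th column of [T]_U is [T(fj)]_U.
T(f1) = A f1 = (3, -2) = f1 - 2f2, so column 1 is (1, -2).
Repeating for f2 and assembling the columns gives [[1, -2], [-2, 2]].

[[1, -2], [-2, 2]]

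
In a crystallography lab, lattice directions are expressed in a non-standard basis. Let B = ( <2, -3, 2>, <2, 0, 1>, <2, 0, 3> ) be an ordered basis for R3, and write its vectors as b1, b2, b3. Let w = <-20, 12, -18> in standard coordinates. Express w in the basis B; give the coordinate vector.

<-4, -4, -2>

Write w = c_1 b1 + ... + c_3 b3 and solve for the c_i.
Gaussian elimination on [M | w] yields c = (-4, -4, -2).
Check: -4b1 - 4b2 - 2b3 = <-20, 12, -18>.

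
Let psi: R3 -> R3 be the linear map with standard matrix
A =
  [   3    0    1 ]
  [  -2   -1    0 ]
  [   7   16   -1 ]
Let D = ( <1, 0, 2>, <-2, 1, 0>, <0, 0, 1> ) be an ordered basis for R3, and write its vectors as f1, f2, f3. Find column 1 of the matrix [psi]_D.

<1, -2, 3>

Compute psi(f1) = A f1 = <5, -2, 5> in standard coordinates.
Then write this in D-coordinates: solve for y in y_1 f1 + ... + y_3 f3 = <5, -2, 5>.
This gives y = <1, -2, 3>, which is column 1 of [psi]_D.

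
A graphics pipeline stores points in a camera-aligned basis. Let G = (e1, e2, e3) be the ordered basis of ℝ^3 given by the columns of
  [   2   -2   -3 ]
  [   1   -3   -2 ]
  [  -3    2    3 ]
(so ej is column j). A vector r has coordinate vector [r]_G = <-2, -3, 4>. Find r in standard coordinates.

<-10, -1, 12>

By definition r = -2e1 - 3e2 + 4e3.
Summing componentwise gives <-10, -1, 12>.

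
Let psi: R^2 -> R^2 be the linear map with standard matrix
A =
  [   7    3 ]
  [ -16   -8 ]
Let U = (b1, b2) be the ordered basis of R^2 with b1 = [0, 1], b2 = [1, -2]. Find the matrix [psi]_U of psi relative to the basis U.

The j-th column of [psi]_U is [psi(bj)]_U.
psi(b1) = A b1 = [3, -8] = -2b1 + 3b2, so column 1 is [-2, 3].
Repeating for b2 and assembling the columns gives [[-2, 2], [3, 1]].

[[-2, 2], [3, 1]]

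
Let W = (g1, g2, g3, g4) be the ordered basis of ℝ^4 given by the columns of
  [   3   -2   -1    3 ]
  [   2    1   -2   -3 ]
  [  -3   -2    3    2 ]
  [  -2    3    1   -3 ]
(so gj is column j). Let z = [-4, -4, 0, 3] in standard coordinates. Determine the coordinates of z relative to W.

[-3, 2, -3, 2]

[z]_W is the unique c with M c = z, where M has columns g1, ..., g4.
Solving this 4x4 system gives c = (-3, 2, -3, 2).
Check: -3g1 + 2g2 - 3g3 + 2g4 = [-4, -4, 0, 3].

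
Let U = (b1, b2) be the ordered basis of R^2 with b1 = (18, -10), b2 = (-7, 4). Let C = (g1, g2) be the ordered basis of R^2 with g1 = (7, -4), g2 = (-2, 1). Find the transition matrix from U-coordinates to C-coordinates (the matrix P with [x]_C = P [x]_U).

Take x = bj: its U-coordinates are the j-th standard unit vector, so P e_j — column j of P — equals [bj]_C.
b1 = 2g1 - 2g2, giving column 1 = (2, -2); repeating for each j gives P = [[2, -1], [-2, 0]].

[[2, -1], [-2, 0]]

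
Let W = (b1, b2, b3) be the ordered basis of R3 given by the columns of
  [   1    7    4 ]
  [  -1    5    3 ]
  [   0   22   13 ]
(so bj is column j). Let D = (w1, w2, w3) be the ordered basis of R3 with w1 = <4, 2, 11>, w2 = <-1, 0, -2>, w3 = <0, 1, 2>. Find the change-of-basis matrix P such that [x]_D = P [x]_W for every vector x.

Take x = bj: its W-coordinates are the j-th standard unit vector, so P e_j — column j of P — equals [bj]_D.
b1 = 0·w1 - w2 - w3, giving column 1 = <0, -1, -1>; repeating for each j gives P = [[0, 2, 1], [-1, 1, 0], [-1, 1, 1]].

[[0, 2, 1], [-1, 1, 0], [-1, 1, 1]]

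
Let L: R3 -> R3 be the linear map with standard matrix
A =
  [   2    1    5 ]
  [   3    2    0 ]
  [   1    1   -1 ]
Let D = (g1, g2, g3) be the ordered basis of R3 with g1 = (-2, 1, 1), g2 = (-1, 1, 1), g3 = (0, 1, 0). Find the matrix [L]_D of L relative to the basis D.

With P the matrix whose columns are g1, ..., g3, [L]_D = P^(-1) A P.
Column by column: L(g1) = A g1 = (2, -4, -2); its D-coordinates (0, -2, -2) give column 1.
Continuing for each basis vector yields [L]_D = [[0, -3, -2], [-2, 2, 3], [-2, 0, 1]].

[[0, -3, -2], [-2, 2, 3], [-2, 0, 1]]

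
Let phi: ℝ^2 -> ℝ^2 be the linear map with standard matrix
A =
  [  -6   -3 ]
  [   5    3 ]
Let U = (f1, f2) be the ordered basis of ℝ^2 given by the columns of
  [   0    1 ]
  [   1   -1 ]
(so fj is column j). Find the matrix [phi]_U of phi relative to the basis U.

[[0, -1], [-3, -3]]

The j-th column of [phi]_U is [phi(fj)]_U.
phi(f1) = A f1 = <-3, 3> = 0·f1 - 3f2, so column 1 is <0, -3>.
Repeating for f2 and assembling the columns gives [[0, -1], [-3, -3]].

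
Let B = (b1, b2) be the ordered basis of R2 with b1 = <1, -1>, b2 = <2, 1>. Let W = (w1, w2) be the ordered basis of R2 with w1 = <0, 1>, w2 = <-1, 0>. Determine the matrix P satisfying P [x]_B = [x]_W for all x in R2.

Let M have columns bj and N have columns wj. Then for every x, N [x]_W = x = M [x]_B, so P = N^(-1) M.
Since det N = 1, N^(-1) has integer entries; multiplying gives P = [[-1, 1], [-1, -2]].

[[-1, 1], [-1, -2]]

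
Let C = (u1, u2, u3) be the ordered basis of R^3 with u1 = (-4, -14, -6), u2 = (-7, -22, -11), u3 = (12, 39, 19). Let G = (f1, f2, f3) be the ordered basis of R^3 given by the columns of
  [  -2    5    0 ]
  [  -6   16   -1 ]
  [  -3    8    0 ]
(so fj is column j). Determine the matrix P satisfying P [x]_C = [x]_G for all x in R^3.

[[2, 1, -1], [0, -1, 2], [2, 0, -1]]

Let M have columns uj and N have columns fj. Then for every x, N [x]_G = x = M [x]_C, so P = N^(-1) M.
Since det N = -1, N^(-1) has integer entries; multiplying gives P = [[2, 1, -1], [0, -1, 2], [2, 0, -1]].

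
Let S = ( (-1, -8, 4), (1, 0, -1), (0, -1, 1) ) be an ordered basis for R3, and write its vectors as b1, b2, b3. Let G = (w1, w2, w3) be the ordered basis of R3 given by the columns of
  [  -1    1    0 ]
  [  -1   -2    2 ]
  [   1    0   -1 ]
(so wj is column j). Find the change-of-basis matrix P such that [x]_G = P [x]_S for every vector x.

Let M have columns bj and N have columns wj. Then for every x, N [x]_G = x = M [x]_S, so P = N^(-1) M.
Since det N = -1, N^(-1) has integer entries; multiplying gives P = [[2, 0, -1], [1, 1, -1], [-2, 1, -2]].

[[2, 0, -1], [1, 1, -1], [-2, 1, -2]]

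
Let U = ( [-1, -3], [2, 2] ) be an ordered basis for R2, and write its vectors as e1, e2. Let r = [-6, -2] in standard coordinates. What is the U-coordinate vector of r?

We seek scalars with c_1 e1 + c_2 e2 = r; equivalently solve M c = r where the columns of M are e1, e2.
System: -c_1 + 2c_2 = -6, -3c_1 + 2c_2 = -2; solving gives c_1 = -2, c_2 = -4.
Check: -2e1 - 4e2 = [-6, -2].

[-2, -4]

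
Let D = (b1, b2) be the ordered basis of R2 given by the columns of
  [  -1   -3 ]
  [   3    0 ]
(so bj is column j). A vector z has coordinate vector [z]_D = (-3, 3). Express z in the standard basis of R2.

(-6, -9)

z = M [z]_D, where M has columns b1, b2.
Carrying out the matrix-vector product, z = (-6, -9).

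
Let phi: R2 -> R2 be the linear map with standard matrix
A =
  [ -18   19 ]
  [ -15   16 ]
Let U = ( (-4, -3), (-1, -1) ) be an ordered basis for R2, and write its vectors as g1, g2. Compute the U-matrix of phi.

The j-th column of [phi]_U is [phi(gj)]_U.
phi(g1) = A g1 = (15, 12) = -3g1 - 3g2, so column 1 is (-3, -3).
Repeating for g2 and assembling the columns gives [[-3, 0], [-3, 1]].

[[-3, 0], [-3, 1]]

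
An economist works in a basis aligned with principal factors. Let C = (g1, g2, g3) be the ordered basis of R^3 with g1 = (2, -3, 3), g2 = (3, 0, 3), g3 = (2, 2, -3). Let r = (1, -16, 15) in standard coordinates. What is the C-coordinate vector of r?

(4, -1, -2)

We seek scalars with c_1 g1 + ... + c_3 g3 = r; equivalently solve M c = r where the columns of M are g1, ..., g3.
Gaussian elimination on [M | r] yields c = (4, -1, -2).
Check: 4g1 - g2 - 2g3 = (1, -16, 15).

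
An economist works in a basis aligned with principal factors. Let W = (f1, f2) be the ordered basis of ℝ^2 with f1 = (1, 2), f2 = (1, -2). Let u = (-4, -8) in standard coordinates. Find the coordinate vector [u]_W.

(-4, 0)

[u]_W is the unique c with M c = u, where M has columns f1, f2.
System: c_1 + c_2 = -4, 2c_1 - 2c_2 = -8; solving gives c_1 = -4, c_2 = 0.
Check: -4f1 + 0·f2 = (-4, -8).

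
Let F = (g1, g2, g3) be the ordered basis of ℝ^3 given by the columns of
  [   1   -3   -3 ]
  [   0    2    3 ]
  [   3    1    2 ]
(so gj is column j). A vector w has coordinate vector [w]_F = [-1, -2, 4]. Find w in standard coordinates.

[-7, 8, 3]

By definition w = -g1 - 2g2 + 4g3.
Summing componentwise gives [-7, 8, 3].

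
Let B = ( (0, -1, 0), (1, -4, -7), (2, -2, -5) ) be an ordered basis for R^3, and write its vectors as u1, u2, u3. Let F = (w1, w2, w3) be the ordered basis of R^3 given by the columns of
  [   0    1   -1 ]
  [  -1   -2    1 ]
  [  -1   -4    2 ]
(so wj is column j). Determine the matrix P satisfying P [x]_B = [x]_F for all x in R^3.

Let M have columns uj and N have columns wj. Then for every x, N [x]_F = x = M [x]_B, so P = N^(-1) M.
Since det N = -1, N^(-1) has integer entries; multiplying gives P = [[2, 1, -1], [-1, 2, 1], [-1, 1, -1]].

[[2, 1, -1], [-1, 2, 1], [-1, 1, -1]]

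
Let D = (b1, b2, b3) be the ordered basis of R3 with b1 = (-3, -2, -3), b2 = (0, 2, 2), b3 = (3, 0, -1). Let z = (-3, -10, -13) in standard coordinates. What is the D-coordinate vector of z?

We seek scalars with c_1 b1 + ... + c_3 b3 = z; equivalently solve M c = z where the columns of M are b1, ..., b3.
Gaussian elimination on [M | z] yields c = (2, -3, 1).
Check: 2b1 - 3b2 + b3 = (-3, -10, -13).

(2, -3, 1)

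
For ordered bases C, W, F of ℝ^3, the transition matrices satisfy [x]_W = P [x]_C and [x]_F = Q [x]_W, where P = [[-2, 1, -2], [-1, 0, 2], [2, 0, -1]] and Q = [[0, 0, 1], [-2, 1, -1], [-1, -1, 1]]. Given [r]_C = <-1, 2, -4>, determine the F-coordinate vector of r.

First [r]_W = P [r]_C = <12, -7, 2>.
Then [r]_F = Q [r]_W = <2, -33, -3>.

<2, -33, -3>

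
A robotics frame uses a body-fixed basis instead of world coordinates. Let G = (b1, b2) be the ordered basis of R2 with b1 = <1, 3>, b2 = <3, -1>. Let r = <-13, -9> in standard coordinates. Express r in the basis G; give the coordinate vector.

<-4, -3>

Write r = c_1 b1 + c_2 b2 and solve for the c_i.
System: c_1 + 3c_2 = -13, 3c_1 - c_2 = -9; solving gives c_1 = -4, c_2 = -3.
Check: -4b1 - 3b2 = <-13, -9>.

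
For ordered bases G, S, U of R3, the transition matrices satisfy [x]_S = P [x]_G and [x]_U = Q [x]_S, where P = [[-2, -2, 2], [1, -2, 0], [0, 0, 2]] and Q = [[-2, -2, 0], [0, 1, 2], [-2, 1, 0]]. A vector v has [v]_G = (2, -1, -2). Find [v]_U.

(4, -4, 16)

Composing the changes, [v]_U = Q P [v]_G.
Q P = [[2, 8, -4], [1, -2, 4], [5, 2, -4]]; applying this to (2, -1, -2) gives (4, -4, 16).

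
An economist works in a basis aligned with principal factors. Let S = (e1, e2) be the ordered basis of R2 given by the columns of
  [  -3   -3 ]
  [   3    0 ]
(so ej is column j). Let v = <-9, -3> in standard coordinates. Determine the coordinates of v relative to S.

<-1, 4>

[v]_S is the unique c with M c = v, where M has columns e1, e2.
System: -3c_1 - 3c_2 = -9, 3c_1 + 0c_2 = -3; solving gives c_1 = -1, c_2 = 4.
Check: -e1 + 4e2 = <-9, -3>.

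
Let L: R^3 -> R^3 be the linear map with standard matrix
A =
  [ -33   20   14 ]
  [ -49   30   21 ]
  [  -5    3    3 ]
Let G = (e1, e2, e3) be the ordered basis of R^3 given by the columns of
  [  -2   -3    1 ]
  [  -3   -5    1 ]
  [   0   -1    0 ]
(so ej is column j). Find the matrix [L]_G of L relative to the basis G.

[[0, 3, 2], [-1, 3, 2], [3, 0, -3]]

The j-th column of [L]_G is [L(ej)]_G.
L(e1) = A e1 = <6, 8, 1> = 0·e1 - e2 + 3e3, so column 1 is <0, -1, 3>.
Repeating for e2, e3 and assembling the columns gives [[0, 3, 2], [-1, 3, 2], [3, 0, -3]].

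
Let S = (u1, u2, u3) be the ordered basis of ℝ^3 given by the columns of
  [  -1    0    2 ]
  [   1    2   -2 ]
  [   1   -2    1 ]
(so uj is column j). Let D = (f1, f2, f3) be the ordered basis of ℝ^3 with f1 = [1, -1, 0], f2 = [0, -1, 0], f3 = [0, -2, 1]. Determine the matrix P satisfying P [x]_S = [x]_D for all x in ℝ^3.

Let M have columns uj and N have columns fj. Then for every x, N [x]_D = x = M [x]_S, so P = N^(-1) M.
Since det N = -1, N^(-1) has integer entries; multiplying gives P = [[-1, 0, 2], [-2, 2, -2], [1, -2, 1]].

[[-1, 0, 2], [-2, 2, -2], [1, -2, 1]]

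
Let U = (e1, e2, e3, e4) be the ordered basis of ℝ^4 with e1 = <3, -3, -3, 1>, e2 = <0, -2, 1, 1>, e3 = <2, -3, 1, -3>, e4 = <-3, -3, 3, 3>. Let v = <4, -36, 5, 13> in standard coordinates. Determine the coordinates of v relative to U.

We seek scalars with c_1 e1 + ... + c_4 e4 = v; equivalently solve M c = v where the columns of M are e1, ..., e4.
Gaussian elimination on [M | v] yields c = (4, 3, 2, 4).
Check: 4e1 + 3e2 + 2e3 + 4e4 = <4, -36, 5, 13>.

<4, 3, 2, 4>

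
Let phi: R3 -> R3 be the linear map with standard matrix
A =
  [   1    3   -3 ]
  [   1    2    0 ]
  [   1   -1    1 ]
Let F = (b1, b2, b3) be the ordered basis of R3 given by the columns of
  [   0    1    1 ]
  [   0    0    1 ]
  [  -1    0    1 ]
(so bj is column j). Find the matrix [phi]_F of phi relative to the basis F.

Let P have columns b1, ..., b3. Then [phi]_F = P^(-1) A P.
Here det P = -1, so P^(-1) is integer; computing A P first and then P^(-1)(A P) gives [[1, 0, 2], [3, 0, -2], [0, 1, 3]].

[[1, 0, 2], [3, 0, -2], [0, 1, 3]]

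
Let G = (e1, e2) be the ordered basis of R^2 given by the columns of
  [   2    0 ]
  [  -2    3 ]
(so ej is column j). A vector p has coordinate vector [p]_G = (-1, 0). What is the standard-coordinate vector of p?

(-2, 2)

p = M [p]_G, where M has columns e1, e2.
Carrying out the matrix-vector product, p = (-2, 2).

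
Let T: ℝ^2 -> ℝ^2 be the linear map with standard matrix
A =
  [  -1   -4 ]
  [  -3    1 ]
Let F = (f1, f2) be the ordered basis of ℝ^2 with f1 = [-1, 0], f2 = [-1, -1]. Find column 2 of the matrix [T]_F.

Compute T(f2) = A f2 = [5, 2] in standard coordinates.
Then write this in F-coordinates: solve for y in y_1 f1 + y_2 f2 = [5, 2].
This gives y = [-3, -2], which is column 2 of [T]_F.

[-3, -2]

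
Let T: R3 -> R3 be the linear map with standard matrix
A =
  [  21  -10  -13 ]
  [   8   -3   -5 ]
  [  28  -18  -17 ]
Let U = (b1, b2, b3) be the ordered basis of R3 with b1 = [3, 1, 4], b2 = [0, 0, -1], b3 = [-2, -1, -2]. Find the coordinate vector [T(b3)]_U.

[0, -2, 3]

Column 3 of [T]_U is the U-coordinate vector of T(b3).
In standard coordinates T(b3) = A b3 = [-6, -3, -4].
Converting to U: [-6, -3, -4] = 0·b1 - 2b2 + 3b3, so the coordinate vector is [0, -2, 3].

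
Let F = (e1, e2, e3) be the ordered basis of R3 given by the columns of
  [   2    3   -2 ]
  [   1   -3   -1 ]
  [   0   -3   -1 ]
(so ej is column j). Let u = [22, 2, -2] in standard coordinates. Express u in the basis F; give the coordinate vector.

[4, 2, -4]

We seek scalars with c_1 e1 + ... + c_3 e3 = u; equivalently solve M c = u where the columns of M are e1, ..., e3.
Solving this 3x3 system gives c = (4, 2, -4).
Check: 4e1 + 2e2 - 4e3 = [22, 2, -2].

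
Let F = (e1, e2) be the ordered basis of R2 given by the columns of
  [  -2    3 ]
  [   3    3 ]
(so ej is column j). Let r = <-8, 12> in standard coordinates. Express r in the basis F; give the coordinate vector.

<4, 0>

Write r = c_1 e1 + c_2 e2 and solve for the c_i.
System: -2c_1 + 3c_2 = -8, 3c_1 + 3c_2 = 12; solving gives c_1 = 4, c_2 = 0.
Check: 4e1 + 0·e2 = <-8, 12>.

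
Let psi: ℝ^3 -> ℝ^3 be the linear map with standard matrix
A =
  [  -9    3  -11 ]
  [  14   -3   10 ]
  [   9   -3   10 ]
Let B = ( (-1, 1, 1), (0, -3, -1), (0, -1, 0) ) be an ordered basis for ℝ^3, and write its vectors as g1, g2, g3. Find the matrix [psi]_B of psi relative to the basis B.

With P the matrix whose columns are g1, ..., g3, [psi]_B = P^(-1) A P.
Column by column: psi(g1) = A g1 = (1, -7, -2); its B-coordinates (-1, 1, 3) give column 1.
Continuing for each basis vector yields [psi]_B = [[-1, -2, 3], [1, -1, 0], [3, 2, 0]].

[[-1, -2, 3], [1, -1, 0], [3, 2, 0]]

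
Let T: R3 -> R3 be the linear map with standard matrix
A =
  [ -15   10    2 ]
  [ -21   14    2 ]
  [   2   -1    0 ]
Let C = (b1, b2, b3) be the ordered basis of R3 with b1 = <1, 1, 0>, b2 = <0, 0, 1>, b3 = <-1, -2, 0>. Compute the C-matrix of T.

[[-3, 2, -3], [1, 0, 0], [2, 0, 2]]

Let P have columns b1, ..., b3. Then [T]_C = P^(-1) A P.
Here det P = 1, so P^(-1) is integer; computing A P first and then P^(-1)(A P) gives [[-3, 2, -3], [1, 0, 0], [2, 0, 2]].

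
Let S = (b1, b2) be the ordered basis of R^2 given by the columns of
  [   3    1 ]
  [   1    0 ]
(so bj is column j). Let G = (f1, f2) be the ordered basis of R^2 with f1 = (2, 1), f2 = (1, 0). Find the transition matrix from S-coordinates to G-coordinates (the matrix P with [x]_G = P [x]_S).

Take x = bj: its S-coordinates are the j-th standard unit vector, so P e_j — column j of P — equals [bj]_G.
b1 = f1 + f2, giving column 1 = (1, 1); repeating for each j gives P = [[1, 0], [1, 1]].

[[1, 0], [1, 1]]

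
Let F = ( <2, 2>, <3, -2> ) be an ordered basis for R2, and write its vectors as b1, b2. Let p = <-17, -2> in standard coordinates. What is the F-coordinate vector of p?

We seek scalars with c_1 b1 + c_2 b2 = p; equivalently solve M c = p where the columns of M are b1, b2.
System: 2c_1 + 3c_2 = -17, 2c_1 - 2c_2 = -2; solving gives c_1 = -4, c_2 = -3.
Check: -4b1 - 3b2 = <-17, -2>.

<-4, -3>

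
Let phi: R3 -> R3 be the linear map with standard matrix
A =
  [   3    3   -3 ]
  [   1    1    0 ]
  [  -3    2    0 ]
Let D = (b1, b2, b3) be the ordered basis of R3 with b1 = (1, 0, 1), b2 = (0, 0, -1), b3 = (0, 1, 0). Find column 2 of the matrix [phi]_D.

(3, 3, 0)

Compute phi(b2) = A b2 = (3, 0, 0) in standard coordinates.
Then write this in D-coordinates: solve for y in y_1 b1 + ... + y_3 b3 = (3, 0, 0).
This gives y = (3, 3, 0), which is column 2 of [phi]_D.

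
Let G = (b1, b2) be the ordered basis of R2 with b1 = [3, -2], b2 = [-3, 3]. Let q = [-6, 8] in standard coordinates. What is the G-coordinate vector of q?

We seek scalars with c_1 b1 + c_2 b2 = q; equivalently solve M c = q where the columns of M are b1, b2.
System: 3c_1 - 3c_2 = -6, -2c_1 + 3c_2 = 8; solving gives c_1 = 2, c_2 = 4.
Check: 2b1 + 4b2 = [-6, 8].

[2, 4]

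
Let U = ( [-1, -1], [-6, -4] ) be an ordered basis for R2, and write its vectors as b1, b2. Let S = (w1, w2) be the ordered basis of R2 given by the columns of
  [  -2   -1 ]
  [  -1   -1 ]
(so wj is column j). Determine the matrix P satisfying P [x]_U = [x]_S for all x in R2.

Take x = bj: its U-coordinates are the j-th standard unit vector, so P e_j — column j of P — equals [bj]_S.
b1 = 0·w1 + w2, giving column 1 = [0, 1]; repeating for each j gives P = [[0, 2], [1, 2]].

[[0, 2], [1, 2]]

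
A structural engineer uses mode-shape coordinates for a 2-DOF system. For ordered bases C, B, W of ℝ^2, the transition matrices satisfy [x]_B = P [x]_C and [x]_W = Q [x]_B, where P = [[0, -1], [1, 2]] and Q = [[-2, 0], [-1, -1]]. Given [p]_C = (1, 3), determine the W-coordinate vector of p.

(6, -4)

First [p]_B = P [p]_C = (-3, 7).
Then [p]_W = Q [p]_B = (6, -4).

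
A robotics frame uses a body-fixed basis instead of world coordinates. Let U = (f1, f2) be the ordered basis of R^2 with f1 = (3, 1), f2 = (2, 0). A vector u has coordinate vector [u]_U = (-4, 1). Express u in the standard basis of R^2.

(-10, -4)

The coordinates say u = -4f1 + f2; adding the scaled basis vectors gives (-10, -4).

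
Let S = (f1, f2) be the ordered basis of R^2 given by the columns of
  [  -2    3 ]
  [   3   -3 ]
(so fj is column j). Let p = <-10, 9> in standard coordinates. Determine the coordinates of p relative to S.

We seek scalars with c_1 f1 + c_2 f2 = p; equivalently solve M c = p where the columns of M are f1, f2.
System: -2c_1 + 3c_2 = -10, 3c_1 - 3c_2 = 9; solving gives c_1 = -1, c_2 = -4.
Check: -f1 - 4f2 = <-10, 9>.

<-1, -4>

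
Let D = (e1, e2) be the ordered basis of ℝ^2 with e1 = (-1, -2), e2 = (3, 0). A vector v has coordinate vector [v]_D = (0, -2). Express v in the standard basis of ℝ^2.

The coordinates say v = 0·e1 - 2e2; adding the scaled basis vectors gives (-6, 0).

(-6, 0)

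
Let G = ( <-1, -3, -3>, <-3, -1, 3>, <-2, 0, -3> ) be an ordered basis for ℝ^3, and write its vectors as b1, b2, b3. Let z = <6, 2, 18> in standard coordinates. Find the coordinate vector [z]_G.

<-1, 1, -4>

We seek scalars with c_1 b1 + ... + c_3 b3 = z; equivalently solve M c = z where the columns of M are b1, ..., b3.
Gaussian elimination on [M | z] yields c = (-1, 1, -4).
Check: -b1 + b2 - 4b3 = <6, 2, 18>.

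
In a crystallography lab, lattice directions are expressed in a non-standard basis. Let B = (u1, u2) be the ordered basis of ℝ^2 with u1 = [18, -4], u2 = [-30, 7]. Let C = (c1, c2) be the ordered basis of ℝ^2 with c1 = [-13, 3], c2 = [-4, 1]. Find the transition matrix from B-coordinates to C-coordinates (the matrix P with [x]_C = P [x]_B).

[[-2, 2], [2, 1]]

Take x = uj: its B-coordinates are the j-th standard unit vector, so P e_j — column j of P — equals [uj]_C.
u1 = -2c1 + 2c2, giving column 1 = [-2, 2]; repeating for each j gives P = [[-2, 2], [2, 1]].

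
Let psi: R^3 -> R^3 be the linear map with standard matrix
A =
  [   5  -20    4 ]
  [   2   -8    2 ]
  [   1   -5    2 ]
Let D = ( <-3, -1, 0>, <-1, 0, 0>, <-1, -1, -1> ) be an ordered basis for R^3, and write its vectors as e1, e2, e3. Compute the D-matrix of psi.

With P the matrix whose columns are e1, ..., e3, [psi]_D = P^(-1) A P.
Column by column: psi(e1) = A e1 = <5, 2, 2>; its D-coordinates <0, -3, -2> give column 1.
Continuing for each basis vector yields [psi]_D = [[0, 1, -2], [-3, 1, -3], [-2, 1, -2]].

[[0, 1, -2], [-3, 1, -3], [-2, 1, -2]]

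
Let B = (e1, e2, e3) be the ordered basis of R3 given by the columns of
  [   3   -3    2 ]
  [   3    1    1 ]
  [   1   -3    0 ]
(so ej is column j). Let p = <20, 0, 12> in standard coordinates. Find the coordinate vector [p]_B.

<0, -4, 4>

[p]_B is the unique c with M c = p, where M has columns e1, ..., e3.
Solving this 3x3 system gives c = (0, -4, 4).
Check: 0·e1 - 4e2 + 4e3 = <20, 0, 12>.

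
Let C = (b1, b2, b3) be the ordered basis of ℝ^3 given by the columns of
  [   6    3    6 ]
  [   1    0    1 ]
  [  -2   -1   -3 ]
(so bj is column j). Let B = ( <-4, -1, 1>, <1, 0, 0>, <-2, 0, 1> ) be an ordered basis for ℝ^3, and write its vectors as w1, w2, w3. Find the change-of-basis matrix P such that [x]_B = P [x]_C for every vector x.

[[-1, 0, -1], [0, 1, -2], [-1, -1, -2]]

Column j of P is [bj]_B, since P maps C-coordinates to B-coordinates.
Expressing b1 in B: b1 = -w1 + 0·w2 - w3, so column 1 of P is <-1, 0, -1>.
Doing the same for each bj gives P = [[-1, 0, -1], [0, 1, -2], [-1, -1, -2]].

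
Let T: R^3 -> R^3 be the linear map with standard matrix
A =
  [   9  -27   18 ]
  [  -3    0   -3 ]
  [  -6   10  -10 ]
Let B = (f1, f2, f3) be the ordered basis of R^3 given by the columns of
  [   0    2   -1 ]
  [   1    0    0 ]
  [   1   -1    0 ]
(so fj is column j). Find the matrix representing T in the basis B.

The j-th column of [T]_B is [T(fj)]_B.
T(f1) = A f1 = <-9, -3, 0> = -3f1 - 3f2 + 3f3, so column 1 is <-3, -3, 3>.
Repeating for f2, f3 and assembling the columns gives [[-3, -3, 3], [-3, -1, -3], [3, -2, 3]].

[[-3, -3, 3], [-3, -1, -3], [3, -2, 3]]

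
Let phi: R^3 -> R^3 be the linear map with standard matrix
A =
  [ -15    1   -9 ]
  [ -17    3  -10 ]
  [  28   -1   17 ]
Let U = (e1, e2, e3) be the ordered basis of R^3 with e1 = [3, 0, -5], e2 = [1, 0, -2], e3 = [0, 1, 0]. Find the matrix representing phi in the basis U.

[[-1, 0, 1], [3, 3, -2], [-1, 3, 3]]

With P the matrix whose columns are e1, ..., e3, [phi]_U = P^(-1) A P.
Column by column: phi(e1) = A e1 = [0, -1, -1]; its U-coordinates [-1, 3, -1] give column 1.
Continuing for each basis vector yields [phi]_U = [[-1, 0, 1], [3, 3, -2], [-1, 3, 3]].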